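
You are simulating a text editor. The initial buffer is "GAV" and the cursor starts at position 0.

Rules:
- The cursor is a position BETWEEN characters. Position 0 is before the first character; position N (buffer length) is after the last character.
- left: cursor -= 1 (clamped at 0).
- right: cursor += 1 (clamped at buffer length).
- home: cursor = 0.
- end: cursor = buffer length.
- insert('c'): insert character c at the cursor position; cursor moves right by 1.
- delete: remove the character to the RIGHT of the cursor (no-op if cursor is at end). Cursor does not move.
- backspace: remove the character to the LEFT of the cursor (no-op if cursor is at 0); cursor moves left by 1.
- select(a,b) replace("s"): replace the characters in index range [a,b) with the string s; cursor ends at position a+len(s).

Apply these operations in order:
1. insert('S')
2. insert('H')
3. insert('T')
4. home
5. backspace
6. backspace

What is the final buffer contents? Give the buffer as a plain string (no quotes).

After op 1 (insert('S')): buf='SGAV' cursor=1
After op 2 (insert('H')): buf='SHGAV' cursor=2
After op 3 (insert('T')): buf='SHTGAV' cursor=3
After op 4 (home): buf='SHTGAV' cursor=0
After op 5 (backspace): buf='SHTGAV' cursor=0
After op 6 (backspace): buf='SHTGAV' cursor=0

Answer: SHTGAV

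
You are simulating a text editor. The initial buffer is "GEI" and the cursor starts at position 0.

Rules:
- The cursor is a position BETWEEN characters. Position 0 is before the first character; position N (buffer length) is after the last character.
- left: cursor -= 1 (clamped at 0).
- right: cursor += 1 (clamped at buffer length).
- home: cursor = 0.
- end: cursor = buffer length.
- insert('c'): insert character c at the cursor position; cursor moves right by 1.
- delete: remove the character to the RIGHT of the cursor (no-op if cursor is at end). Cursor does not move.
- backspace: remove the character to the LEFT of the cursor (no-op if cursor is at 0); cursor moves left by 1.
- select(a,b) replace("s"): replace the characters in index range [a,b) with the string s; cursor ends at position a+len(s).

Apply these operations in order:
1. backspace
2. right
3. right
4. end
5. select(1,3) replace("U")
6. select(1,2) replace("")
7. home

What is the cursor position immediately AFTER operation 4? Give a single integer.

Answer: 3

Derivation:
After op 1 (backspace): buf='GEI' cursor=0
After op 2 (right): buf='GEI' cursor=1
After op 3 (right): buf='GEI' cursor=2
After op 4 (end): buf='GEI' cursor=3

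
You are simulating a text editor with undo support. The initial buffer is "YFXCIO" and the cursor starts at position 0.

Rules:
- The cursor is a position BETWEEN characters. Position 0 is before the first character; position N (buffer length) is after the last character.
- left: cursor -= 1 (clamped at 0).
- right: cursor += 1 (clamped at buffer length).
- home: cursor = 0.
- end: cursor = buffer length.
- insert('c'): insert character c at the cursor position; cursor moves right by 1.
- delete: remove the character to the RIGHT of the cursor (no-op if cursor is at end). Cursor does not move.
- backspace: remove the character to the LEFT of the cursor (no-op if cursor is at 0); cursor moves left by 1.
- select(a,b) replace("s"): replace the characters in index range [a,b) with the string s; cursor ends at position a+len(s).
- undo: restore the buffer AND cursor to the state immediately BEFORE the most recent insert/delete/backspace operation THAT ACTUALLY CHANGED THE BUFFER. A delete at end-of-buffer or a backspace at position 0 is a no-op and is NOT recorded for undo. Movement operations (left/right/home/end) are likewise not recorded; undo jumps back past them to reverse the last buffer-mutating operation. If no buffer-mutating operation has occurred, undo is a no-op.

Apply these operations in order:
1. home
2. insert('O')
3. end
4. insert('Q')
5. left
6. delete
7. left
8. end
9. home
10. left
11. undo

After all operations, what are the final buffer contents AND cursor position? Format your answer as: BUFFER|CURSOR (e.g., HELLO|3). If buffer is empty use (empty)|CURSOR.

After op 1 (home): buf='YFXCIO' cursor=0
After op 2 (insert('O')): buf='OYFXCIO' cursor=1
After op 3 (end): buf='OYFXCIO' cursor=7
After op 4 (insert('Q')): buf='OYFXCIOQ' cursor=8
After op 5 (left): buf='OYFXCIOQ' cursor=7
After op 6 (delete): buf='OYFXCIO' cursor=7
After op 7 (left): buf='OYFXCIO' cursor=6
After op 8 (end): buf='OYFXCIO' cursor=7
After op 9 (home): buf='OYFXCIO' cursor=0
After op 10 (left): buf='OYFXCIO' cursor=0
After op 11 (undo): buf='OYFXCIOQ' cursor=7

Answer: OYFXCIOQ|7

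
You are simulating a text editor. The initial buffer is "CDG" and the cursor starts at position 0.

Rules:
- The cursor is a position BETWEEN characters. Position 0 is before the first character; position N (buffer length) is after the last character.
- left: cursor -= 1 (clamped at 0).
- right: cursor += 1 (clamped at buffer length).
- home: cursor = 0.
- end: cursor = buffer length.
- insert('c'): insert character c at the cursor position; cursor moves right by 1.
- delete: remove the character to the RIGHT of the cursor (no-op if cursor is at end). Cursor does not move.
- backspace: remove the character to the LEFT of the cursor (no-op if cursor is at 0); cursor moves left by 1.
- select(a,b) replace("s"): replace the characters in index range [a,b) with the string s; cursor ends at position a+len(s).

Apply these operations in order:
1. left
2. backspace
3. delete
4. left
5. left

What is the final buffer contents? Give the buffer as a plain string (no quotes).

After op 1 (left): buf='CDG' cursor=0
After op 2 (backspace): buf='CDG' cursor=0
After op 3 (delete): buf='DG' cursor=0
After op 4 (left): buf='DG' cursor=0
After op 5 (left): buf='DG' cursor=0

Answer: DG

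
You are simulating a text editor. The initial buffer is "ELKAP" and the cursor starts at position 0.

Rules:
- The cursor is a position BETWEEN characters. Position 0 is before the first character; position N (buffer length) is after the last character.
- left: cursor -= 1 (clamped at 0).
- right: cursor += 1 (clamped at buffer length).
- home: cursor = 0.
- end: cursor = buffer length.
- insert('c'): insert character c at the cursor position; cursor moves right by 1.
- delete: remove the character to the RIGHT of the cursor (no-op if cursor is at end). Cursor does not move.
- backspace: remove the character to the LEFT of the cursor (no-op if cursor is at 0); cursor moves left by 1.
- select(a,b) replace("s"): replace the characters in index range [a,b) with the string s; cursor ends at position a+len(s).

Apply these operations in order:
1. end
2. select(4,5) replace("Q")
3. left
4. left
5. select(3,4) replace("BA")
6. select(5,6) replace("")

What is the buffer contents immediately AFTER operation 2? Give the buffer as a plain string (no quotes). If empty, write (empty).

After op 1 (end): buf='ELKAP' cursor=5
After op 2 (select(4,5) replace("Q")): buf='ELKAQ' cursor=5

Answer: ELKAQ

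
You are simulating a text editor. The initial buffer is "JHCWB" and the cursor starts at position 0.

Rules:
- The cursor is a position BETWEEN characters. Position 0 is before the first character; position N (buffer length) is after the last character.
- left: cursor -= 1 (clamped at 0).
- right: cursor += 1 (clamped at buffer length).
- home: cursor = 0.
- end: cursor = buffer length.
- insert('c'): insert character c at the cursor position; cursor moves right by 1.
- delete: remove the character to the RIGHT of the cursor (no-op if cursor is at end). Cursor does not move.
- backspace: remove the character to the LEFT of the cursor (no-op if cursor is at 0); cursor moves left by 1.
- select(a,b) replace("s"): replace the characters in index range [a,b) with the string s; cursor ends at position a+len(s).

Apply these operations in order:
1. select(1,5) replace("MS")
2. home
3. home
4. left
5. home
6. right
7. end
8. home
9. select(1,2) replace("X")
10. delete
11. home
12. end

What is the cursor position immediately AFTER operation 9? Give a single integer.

Answer: 2

Derivation:
After op 1 (select(1,5) replace("MS")): buf='JMS' cursor=3
After op 2 (home): buf='JMS' cursor=0
After op 3 (home): buf='JMS' cursor=0
After op 4 (left): buf='JMS' cursor=0
After op 5 (home): buf='JMS' cursor=0
After op 6 (right): buf='JMS' cursor=1
After op 7 (end): buf='JMS' cursor=3
After op 8 (home): buf='JMS' cursor=0
After op 9 (select(1,2) replace("X")): buf='JXS' cursor=2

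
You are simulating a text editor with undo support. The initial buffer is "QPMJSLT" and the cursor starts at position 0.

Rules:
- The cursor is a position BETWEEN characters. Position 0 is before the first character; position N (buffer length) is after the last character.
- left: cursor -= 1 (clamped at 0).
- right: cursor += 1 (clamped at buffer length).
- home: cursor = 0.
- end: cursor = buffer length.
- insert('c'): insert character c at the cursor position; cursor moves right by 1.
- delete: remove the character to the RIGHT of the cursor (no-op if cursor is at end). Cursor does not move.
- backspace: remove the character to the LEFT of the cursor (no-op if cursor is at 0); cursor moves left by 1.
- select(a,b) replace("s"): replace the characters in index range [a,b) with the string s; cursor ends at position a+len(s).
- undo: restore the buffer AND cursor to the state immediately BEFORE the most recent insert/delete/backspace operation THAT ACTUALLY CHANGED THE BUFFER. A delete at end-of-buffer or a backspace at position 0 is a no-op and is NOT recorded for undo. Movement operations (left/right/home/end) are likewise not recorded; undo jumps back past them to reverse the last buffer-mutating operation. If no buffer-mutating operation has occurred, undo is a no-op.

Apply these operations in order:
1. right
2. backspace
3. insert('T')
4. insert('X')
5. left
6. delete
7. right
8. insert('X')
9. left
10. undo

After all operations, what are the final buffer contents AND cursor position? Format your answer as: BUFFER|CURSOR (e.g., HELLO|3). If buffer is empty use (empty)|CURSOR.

After op 1 (right): buf='QPMJSLT' cursor=1
After op 2 (backspace): buf='PMJSLT' cursor=0
After op 3 (insert('T')): buf='TPMJSLT' cursor=1
After op 4 (insert('X')): buf='TXPMJSLT' cursor=2
After op 5 (left): buf='TXPMJSLT' cursor=1
After op 6 (delete): buf='TPMJSLT' cursor=1
After op 7 (right): buf='TPMJSLT' cursor=2
After op 8 (insert('X')): buf='TPXMJSLT' cursor=3
After op 9 (left): buf='TPXMJSLT' cursor=2
After op 10 (undo): buf='TPMJSLT' cursor=2

Answer: TPMJSLT|2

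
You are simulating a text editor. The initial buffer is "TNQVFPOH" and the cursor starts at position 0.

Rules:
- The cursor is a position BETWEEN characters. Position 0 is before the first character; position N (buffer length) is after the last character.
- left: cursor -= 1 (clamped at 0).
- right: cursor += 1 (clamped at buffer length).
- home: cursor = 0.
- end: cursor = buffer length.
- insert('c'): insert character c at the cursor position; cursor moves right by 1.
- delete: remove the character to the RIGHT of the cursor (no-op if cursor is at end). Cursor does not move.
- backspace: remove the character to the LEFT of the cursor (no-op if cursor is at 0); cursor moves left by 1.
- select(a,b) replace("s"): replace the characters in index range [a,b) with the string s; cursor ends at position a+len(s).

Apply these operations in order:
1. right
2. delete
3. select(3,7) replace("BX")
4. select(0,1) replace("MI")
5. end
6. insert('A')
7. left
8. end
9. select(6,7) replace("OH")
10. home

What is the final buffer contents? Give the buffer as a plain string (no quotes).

After op 1 (right): buf='TNQVFPOH' cursor=1
After op 2 (delete): buf='TQVFPOH' cursor=1
After op 3 (select(3,7) replace("BX")): buf='TQVBX' cursor=5
After op 4 (select(0,1) replace("MI")): buf='MIQVBX' cursor=2
After op 5 (end): buf='MIQVBX' cursor=6
After op 6 (insert('A')): buf='MIQVBXA' cursor=7
After op 7 (left): buf='MIQVBXA' cursor=6
After op 8 (end): buf='MIQVBXA' cursor=7
After op 9 (select(6,7) replace("OH")): buf='MIQVBXOH' cursor=8
After op 10 (home): buf='MIQVBXOH' cursor=0

Answer: MIQVBXOH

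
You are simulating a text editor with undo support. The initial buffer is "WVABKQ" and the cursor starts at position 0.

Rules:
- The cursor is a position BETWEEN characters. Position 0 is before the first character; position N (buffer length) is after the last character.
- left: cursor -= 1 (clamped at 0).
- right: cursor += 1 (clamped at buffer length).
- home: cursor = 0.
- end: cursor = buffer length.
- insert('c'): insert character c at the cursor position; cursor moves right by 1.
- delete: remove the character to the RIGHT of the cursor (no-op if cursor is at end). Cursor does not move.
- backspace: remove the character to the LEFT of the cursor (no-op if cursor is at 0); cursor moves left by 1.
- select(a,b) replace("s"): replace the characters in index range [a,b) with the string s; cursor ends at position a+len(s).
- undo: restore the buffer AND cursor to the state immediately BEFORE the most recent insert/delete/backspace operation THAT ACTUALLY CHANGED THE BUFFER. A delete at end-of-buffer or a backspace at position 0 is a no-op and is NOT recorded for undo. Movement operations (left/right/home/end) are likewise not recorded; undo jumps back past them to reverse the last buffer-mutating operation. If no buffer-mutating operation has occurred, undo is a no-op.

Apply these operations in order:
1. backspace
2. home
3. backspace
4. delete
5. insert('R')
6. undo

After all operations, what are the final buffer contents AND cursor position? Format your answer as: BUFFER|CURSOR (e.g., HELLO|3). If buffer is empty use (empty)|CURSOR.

Answer: VABKQ|0

Derivation:
After op 1 (backspace): buf='WVABKQ' cursor=0
After op 2 (home): buf='WVABKQ' cursor=0
After op 3 (backspace): buf='WVABKQ' cursor=0
After op 4 (delete): buf='VABKQ' cursor=0
After op 5 (insert('R')): buf='RVABKQ' cursor=1
After op 6 (undo): buf='VABKQ' cursor=0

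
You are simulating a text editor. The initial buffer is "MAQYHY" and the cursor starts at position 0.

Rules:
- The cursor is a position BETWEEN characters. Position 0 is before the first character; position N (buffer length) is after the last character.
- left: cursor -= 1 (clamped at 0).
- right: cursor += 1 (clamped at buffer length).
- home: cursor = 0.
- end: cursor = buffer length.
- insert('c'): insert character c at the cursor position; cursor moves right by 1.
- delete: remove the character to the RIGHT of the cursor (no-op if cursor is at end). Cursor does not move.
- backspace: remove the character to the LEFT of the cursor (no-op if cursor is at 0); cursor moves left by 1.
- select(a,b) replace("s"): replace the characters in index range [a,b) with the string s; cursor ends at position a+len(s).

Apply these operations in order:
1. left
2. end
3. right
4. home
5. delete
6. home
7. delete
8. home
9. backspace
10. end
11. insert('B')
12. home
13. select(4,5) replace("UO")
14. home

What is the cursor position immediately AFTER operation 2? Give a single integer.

Answer: 6

Derivation:
After op 1 (left): buf='MAQYHY' cursor=0
After op 2 (end): buf='MAQYHY' cursor=6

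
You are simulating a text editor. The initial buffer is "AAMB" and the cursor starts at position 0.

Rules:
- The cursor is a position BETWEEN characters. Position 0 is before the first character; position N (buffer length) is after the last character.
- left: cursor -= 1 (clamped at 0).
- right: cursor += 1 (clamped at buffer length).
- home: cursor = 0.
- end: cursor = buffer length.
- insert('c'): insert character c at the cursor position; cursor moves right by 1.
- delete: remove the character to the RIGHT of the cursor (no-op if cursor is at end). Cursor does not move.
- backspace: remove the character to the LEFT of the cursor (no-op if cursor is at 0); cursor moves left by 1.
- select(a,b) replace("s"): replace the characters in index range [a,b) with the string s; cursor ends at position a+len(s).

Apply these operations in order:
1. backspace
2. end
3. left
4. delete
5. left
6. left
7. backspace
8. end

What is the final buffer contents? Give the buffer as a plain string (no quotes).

Answer: AM

Derivation:
After op 1 (backspace): buf='AAMB' cursor=0
After op 2 (end): buf='AAMB' cursor=4
After op 3 (left): buf='AAMB' cursor=3
After op 4 (delete): buf='AAM' cursor=3
After op 5 (left): buf='AAM' cursor=2
After op 6 (left): buf='AAM' cursor=1
After op 7 (backspace): buf='AM' cursor=0
After op 8 (end): buf='AM' cursor=2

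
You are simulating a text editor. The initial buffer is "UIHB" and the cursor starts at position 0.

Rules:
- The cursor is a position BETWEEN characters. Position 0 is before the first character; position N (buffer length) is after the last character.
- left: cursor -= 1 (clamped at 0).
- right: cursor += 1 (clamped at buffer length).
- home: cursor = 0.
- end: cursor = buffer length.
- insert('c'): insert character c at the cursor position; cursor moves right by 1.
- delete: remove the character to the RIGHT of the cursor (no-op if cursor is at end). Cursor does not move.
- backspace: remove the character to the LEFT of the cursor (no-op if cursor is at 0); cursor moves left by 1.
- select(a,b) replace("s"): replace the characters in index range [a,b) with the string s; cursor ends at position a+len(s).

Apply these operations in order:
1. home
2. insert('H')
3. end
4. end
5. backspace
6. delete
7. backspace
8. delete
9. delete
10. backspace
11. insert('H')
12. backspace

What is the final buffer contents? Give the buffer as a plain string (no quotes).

Answer: HU

Derivation:
After op 1 (home): buf='UIHB' cursor=0
After op 2 (insert('H')): buf='HUIHB' cursor=1
After op 3 (end): buf='HUIHB' cursor=5
After op 4 (end): buf='HUIHB' cursor=5
After op 5 (backspace): buf='HUIH' cursor=4
After op 6 (delete): buf='HUIH' cursor=4
After op 7 (backspace): buf='HUI' cursor=3
After op 8 (delete): buf='HUI' cursor=3
After op 9 (delete): buf='HUI' cursor=3
After op 10 (backspace): buf='HU' cursor=2
After op 11 (insert('H')): buf='HUH' cursor=3
After op 12 (backspace): buf='HU' cursor=2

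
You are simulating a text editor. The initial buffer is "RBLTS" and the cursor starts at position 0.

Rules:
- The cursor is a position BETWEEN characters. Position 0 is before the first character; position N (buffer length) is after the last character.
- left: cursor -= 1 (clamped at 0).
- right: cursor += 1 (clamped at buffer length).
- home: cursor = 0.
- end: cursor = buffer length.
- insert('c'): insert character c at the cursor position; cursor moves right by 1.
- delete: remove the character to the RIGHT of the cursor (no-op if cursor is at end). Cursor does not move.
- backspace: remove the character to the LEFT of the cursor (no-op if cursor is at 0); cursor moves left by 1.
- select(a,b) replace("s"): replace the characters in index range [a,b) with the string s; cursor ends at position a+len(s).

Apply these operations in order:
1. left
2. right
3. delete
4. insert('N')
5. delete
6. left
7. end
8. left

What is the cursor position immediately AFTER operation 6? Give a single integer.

Answer: 1

Derivation:
After op 1 (left): buf='RBLTS' cursor=0
After op 2 (right): buf='RBLTS' cursor=1
After op 3 (delete): buf='RLTS' cursor=1
After op 4 (insert('N')): buf='RNLTS' cursor=2
After op 5 (delete): buf='RNTS' cursor=2
After op 6 (left): buf='RNTS' cursor=1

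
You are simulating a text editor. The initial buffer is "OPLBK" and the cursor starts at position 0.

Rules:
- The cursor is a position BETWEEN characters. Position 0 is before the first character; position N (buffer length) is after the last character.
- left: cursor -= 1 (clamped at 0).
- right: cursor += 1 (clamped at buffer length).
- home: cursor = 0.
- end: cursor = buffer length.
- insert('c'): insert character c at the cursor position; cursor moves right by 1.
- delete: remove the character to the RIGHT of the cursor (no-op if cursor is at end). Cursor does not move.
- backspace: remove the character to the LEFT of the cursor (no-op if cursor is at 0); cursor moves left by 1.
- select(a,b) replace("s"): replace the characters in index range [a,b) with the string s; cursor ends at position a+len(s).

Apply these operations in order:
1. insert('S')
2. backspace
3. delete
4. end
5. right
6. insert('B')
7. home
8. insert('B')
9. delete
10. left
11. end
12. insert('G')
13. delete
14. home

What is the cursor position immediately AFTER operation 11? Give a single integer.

Answer: 5

Derivation:
After op 1 (insert('S')): buf='SOPLBK' cursor=1
After op 2 (backspace): buf='OPLBK' cursor=0
After op 3 (delete): buf='PLBK' cursor=0
After op 4 (end): buf='PLBK' cursor=4
After op 5 (right): buf='PLBK' cursor=4
After op 6 (insert('B')): buf='PLBKB' cursor=5
After op 7 (home): buf='PLBKB' cursor=0
After op 8 (insert('B')): buf='BPLBKB' cursor=1
After op 9 (delete): buf='BLBKB' cursor=1
After op 10 (left): buf='BLBKB' cursor=0
After op 11 (end): buf='BLBKB' cursor=5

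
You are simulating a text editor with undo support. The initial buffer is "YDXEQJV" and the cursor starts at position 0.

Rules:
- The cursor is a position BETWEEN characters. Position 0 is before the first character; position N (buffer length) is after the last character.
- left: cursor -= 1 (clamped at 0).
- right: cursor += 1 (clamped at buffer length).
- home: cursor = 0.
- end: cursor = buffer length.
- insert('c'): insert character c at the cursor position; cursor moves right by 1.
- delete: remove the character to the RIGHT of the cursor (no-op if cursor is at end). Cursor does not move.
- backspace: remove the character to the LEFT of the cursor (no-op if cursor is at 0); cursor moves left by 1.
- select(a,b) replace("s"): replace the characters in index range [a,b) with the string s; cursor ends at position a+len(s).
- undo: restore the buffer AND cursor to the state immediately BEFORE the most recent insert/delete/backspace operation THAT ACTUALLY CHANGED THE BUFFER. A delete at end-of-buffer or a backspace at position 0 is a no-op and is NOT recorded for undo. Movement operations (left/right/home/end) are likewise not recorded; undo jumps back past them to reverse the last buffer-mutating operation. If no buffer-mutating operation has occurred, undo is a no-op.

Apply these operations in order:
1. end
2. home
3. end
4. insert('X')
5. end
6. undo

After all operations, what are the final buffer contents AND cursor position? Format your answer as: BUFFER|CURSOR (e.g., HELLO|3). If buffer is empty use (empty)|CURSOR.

Answer: YDXEQJV|7

Derivation:
After op 1 (end): buf='YDXEQJV' cursor=7
After op 2 (home): buf='YDXEQJV' cursor=0
After op 3 (end): buf='YDXEQJV' cursor=7
After op 4 (insert('X')): buf='YDXEQJVX' cursor=8
After op 5 (end): buf='YDXEQJVX' cursor=8
After op 6 (undo): buf='YDXEQJV' cursor=7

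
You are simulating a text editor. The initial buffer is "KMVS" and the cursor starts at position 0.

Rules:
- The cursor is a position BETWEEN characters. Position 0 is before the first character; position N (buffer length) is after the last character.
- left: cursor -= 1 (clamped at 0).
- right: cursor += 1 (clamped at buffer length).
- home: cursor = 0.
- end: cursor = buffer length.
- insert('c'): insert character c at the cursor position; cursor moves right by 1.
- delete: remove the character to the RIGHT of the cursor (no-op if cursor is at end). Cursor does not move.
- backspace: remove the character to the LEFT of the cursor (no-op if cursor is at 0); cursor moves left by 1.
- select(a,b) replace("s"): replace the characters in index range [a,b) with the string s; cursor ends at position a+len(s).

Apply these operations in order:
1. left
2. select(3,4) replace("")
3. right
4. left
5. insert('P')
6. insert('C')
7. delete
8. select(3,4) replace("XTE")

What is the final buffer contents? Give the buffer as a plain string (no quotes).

After op 1 (left): buf='KMVS' cursor=0
After op 2 (select(3,4) replace("")): buf='KMV' cursor=3
After op 3 (right): buf='KMV' cursor=3
After op 4 (left): buf='KMV' cursor=2
After op 5 (insert('P')): buf='KMPV' cursor=3
After op 6 (insert('C')): buf='KMPCV' cursor=4
After op 7 (delete): buf='KMPC' cursor=4
After op 8 (select(3,4) replace("XTE")): buf='KMPXTE' cursor=6

Answer: KMPXTE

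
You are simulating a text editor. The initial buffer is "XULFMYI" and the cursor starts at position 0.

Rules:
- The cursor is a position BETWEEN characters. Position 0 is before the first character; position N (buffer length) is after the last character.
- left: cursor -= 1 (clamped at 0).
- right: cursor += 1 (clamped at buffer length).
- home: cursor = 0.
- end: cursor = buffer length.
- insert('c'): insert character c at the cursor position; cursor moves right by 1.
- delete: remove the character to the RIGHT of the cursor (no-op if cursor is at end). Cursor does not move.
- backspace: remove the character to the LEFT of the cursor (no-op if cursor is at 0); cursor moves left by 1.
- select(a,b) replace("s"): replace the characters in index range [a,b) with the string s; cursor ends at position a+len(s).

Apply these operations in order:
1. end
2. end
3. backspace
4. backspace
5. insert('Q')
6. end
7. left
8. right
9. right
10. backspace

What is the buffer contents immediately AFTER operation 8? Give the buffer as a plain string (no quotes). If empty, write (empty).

Answer: XULFMQ

Derivation:
After op 1 (end): buf='XULFMYI' cursor=7
After op 2 (end): buf='XULFMYI' cursor=7
After op 3 (backspace): buf='XULFMY' cursor=6
After op 4 (backspace): buf='XULFM' cursor=5
After op 5 (insert('Q')): buf='XULFMQ' cursor=6
After op 6 (end): buf='XULFMQ' cursor=6
After op 7 (left): buf='XULFMQ' cursor=5
After op 8 (right): buf='XULFMQ' cursor=6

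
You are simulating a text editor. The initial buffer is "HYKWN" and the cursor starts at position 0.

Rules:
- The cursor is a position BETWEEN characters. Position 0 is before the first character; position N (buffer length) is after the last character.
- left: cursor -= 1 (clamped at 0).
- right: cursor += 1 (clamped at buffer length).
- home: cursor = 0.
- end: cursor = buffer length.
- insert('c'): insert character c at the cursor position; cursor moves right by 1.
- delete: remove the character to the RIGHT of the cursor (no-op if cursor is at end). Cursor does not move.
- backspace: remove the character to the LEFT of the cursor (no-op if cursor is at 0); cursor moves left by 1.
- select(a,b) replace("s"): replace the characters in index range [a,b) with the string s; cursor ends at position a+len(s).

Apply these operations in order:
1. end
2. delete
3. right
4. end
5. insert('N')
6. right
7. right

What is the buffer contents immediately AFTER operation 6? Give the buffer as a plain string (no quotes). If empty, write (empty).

Answer: HYKWNN

Derivation:
After op 1 (end): buf='HYKWN' cursor=5
After op 2 (delete): buf='HYKWN' cursor=5
After op 3 (right): buf='HYKWN' cursor=5
After op 4 (end): buf='HYKWN' cursor=5
After op 5 (insert('N')): buf='HYKWNN' cursor=6
After op 6 (right): buf='HYKWNN' cursor=6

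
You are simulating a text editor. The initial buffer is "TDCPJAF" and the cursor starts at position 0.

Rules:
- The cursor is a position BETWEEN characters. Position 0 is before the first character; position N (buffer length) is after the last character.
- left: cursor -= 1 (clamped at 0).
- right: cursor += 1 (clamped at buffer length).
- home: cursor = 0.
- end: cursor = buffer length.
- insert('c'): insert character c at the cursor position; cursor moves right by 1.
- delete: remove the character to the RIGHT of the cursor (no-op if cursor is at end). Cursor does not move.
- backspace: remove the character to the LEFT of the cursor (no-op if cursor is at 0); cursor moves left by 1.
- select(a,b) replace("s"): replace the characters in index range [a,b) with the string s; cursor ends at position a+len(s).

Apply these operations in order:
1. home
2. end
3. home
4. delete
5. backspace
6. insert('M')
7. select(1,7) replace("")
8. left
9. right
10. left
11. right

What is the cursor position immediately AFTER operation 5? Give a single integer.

Answer: 0

Derivation:
After op 1 (home): buf='TDCPJAF' cursor=0
After op 2 (end): buf='TDCPJAF' cursor=7
After op 3 (home): buf='TDCPJAF' cursor=0
After op 4 (delete): buf='DCPJAF' cursor=0
After op 5 (backspace): buf='DCPJAF' cursor=0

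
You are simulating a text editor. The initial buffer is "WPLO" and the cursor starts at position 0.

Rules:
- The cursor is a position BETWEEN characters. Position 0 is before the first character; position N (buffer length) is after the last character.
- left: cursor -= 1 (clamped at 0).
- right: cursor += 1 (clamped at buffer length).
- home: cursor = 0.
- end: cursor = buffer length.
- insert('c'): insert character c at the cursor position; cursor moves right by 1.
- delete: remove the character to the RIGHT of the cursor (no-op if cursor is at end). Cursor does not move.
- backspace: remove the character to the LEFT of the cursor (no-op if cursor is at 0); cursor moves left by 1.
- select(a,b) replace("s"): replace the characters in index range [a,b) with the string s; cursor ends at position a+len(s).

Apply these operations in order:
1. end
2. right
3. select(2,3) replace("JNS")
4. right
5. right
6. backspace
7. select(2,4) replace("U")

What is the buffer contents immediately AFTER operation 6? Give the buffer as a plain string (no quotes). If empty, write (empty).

Answer: WPJNS

Derivation:
After op 1 (end): buf='WPLO' cursor=4
After op 2 (right): buf='WPLO' cursor=4
After op 3 (select(2,3) replace("JNS")): buf='WPJNSO' cursor=5
After op 4 (right): buf='WPJNSO' cursor=6
After op 5 (right): buf='WPJNSO' cursor=6
After op 6 (backspace): buf='WPJNS' cursor=5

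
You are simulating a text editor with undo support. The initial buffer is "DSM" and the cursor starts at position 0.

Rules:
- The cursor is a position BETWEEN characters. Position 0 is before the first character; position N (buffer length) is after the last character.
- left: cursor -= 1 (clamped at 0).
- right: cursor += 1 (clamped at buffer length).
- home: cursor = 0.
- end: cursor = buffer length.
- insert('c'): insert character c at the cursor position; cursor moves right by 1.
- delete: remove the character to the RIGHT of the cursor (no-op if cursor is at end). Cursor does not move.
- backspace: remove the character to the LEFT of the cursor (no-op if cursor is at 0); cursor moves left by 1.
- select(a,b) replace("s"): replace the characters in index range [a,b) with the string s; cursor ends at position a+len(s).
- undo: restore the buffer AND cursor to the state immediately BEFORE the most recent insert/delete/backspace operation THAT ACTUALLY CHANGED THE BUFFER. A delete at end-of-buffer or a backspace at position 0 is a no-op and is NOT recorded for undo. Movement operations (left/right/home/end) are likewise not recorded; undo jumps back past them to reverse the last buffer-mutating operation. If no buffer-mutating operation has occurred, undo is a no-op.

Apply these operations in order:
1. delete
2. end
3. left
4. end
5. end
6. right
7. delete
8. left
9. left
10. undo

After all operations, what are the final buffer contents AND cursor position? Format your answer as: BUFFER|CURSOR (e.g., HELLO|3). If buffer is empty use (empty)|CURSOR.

Answer: DSM|0

Derivation:
After op 1 (delete): buf='SM' cursor=0
After op 2 (end): buf='SM' cursor=2
After op 3 (left): buf='SM' cursor=1
After op 4 (end): buf='SM' cursor=2
After op 5 (end): buf='SM' cursor=2
After op 6 (right): buf='SM' cursor=2
After op 7 (delete): buf='SM' cursor=2
After op 8 (left): buf='SM' cursor=1
After op 9 (left): buf='SM' cursor=0
After op 10 (undo): buf='DSM' cursor=0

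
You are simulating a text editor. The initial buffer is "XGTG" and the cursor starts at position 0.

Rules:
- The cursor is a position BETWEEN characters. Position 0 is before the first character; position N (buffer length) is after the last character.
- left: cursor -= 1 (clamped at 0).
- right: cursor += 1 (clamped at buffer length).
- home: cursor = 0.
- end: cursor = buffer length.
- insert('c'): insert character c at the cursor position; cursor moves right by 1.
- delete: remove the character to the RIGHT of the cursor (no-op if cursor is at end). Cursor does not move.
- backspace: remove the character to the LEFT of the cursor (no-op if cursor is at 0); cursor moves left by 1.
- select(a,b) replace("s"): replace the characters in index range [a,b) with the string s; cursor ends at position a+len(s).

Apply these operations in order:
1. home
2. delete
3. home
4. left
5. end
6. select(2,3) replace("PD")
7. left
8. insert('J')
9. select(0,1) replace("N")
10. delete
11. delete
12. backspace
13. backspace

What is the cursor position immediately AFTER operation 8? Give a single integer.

After op 1 (home): buf='XGTG' cursor=0
After op 2 (delete): buf='GTG' cursor=0
After op 3 (home): buf='GTG' cursor=0
After op 4 (left): buf='GTG' cursor=0
After op 5 (end): buf='GTG' cursor=3
After op 6 (select(2,3) replace("PD")): buf='GTPD' cursor=4
After op 7 (left): buf='GTPD' cursor=3
After op 8 (insert('J')): buf='GTPJD' cursor=4

Answer: 4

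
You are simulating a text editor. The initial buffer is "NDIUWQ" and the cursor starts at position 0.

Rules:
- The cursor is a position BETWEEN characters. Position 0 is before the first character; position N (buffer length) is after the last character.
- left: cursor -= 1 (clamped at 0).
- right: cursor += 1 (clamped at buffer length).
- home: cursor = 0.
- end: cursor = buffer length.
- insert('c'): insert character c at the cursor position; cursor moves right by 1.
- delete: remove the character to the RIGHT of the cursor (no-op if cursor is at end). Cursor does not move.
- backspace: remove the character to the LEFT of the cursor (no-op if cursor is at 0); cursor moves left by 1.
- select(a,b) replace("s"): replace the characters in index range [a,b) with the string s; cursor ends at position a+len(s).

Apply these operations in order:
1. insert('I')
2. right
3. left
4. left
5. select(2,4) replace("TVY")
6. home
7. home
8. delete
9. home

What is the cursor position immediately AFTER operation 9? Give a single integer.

Answer: 0

Derivation:
After op 1 (insert('I')): buf='INDIUWQ' cursor=1
After op 2 (right): buf='INDIUWQ' cursor=2
After op 3 (left): buf='INDIUWQ' cursor=1
After op 4 (left): buf='INDIUWQ' cursor=0
After op 5 (select(2,4) replace("TVY")): buf='INTVYUWQ' cursor=5
After op 6 (home): buf='INTVYUWQ' cursor=0
After op 7 (home): buf='INTVYUWQ' cursor=0
After op 8 (delete): buf='NTVYUWQ' cursor=0
After op 9 (home): buf='NTVYUWQ' cursor=0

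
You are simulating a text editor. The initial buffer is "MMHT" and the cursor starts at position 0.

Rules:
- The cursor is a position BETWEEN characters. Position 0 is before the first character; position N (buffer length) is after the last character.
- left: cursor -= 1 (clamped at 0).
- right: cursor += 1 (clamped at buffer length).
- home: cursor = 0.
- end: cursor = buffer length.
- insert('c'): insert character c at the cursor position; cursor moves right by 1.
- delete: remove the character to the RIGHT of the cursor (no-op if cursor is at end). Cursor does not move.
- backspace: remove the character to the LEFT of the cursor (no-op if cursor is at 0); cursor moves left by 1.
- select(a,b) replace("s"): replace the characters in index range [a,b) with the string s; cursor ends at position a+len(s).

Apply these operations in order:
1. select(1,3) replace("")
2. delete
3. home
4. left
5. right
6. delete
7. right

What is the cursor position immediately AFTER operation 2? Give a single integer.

After op 1 (select(1,3) replace("")): buf='MT' cursor=1
After op 2 (delete): buf='M' cursor=1

Answer: 1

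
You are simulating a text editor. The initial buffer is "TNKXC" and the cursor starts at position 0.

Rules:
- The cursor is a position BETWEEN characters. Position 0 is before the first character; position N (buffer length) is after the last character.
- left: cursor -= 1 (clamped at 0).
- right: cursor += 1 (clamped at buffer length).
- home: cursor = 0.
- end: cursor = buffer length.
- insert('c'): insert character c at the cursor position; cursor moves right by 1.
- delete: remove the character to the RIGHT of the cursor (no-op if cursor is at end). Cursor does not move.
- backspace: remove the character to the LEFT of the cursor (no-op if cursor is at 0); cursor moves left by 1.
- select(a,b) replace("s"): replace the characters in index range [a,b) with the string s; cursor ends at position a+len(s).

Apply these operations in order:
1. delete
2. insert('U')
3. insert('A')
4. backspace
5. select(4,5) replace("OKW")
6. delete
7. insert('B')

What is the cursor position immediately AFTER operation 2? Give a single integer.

Answer: 1

Derivation:
After op 1 (delete): buf='NKXC' cursor=0
After op 2 (insert('U')): buf='UNKXC' cursor=1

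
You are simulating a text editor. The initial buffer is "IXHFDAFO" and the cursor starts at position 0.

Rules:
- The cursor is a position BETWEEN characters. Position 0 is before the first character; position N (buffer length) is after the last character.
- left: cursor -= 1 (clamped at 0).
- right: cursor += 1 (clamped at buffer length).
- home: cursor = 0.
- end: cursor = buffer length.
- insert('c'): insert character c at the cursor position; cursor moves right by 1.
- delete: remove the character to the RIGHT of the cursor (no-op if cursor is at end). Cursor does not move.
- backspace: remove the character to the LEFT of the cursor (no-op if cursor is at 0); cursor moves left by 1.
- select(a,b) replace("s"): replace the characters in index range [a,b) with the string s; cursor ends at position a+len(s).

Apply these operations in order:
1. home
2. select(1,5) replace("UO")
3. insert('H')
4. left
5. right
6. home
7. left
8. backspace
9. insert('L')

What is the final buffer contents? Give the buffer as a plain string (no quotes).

Answer: LIUOHAFO

Derivation:
After op 1 (home): buf='IXHFDAFO' cursor=0
After op 2 (select(1,5) replace("UO")): buf='IUOAFO' cursor=3
After op 3 (insert('H')): buf='IUOHAFO' cursor=4
After op 4 (left): buf='IUOHAFO' cursor=3
After op 5 (right): buf='IUOHAFO' cursor=4
After op 6 (home): buf='IUOHAFO' cursor=0
After op 7 (left): buf='IUOHAFO' cursor=0
After op 8 (backspace): buf='IUOHAFO' cursor=0
After op 9 (insert('L')): buf='LIUOHAFO' cursor=1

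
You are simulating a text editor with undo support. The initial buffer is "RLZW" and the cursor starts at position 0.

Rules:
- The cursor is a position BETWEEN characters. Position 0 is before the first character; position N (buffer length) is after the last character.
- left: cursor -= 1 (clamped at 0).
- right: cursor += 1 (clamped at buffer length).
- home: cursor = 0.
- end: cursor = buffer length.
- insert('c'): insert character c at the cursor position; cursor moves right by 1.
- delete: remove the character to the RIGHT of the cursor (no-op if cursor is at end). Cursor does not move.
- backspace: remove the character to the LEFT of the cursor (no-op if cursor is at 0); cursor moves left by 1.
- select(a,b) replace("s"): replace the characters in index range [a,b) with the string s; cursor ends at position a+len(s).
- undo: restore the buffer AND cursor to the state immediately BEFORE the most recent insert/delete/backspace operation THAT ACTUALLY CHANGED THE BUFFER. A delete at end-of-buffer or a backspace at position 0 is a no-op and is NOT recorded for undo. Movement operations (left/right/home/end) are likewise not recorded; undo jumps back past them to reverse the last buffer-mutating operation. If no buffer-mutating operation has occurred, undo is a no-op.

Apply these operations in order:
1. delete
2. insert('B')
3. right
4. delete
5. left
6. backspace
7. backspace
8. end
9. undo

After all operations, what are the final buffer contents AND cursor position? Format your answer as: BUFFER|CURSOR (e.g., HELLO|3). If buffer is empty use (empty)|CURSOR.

Answer: BLW|1

Derivation:
After op 1 (delete): buf='LZW' cursor=0
After op 2 (insert('B')): buf='BLZW' cursor=1
After op 3 (right): buf='BLZW' cursor=2
After op 4 (delete): buf='BLW' cursor=2
After op 5 (left): buf='BLW' cursor=1
After op 6 (backspace): buf='LW' cursor=0
After op 7 (backspace): buf='LW' cursor=0
After op 8 (end): buf='LW' cursor=2
After op 9 (undo): buf='BLW' cursor=1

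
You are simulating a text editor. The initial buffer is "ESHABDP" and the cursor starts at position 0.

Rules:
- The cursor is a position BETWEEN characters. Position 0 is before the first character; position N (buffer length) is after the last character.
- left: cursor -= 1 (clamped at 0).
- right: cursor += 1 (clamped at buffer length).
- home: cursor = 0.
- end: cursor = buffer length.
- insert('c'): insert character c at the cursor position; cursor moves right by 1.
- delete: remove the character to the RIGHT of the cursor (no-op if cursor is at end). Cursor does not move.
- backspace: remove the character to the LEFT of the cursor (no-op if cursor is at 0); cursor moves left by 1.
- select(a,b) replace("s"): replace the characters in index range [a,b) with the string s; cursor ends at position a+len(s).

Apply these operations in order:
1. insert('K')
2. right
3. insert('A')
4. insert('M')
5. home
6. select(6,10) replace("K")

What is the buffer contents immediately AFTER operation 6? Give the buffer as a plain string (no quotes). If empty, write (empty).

After op 1 (insert('K')): buf='KESHABDP' cursor=1
After op 2 (right): buf='KESHABDP' cursor=2
After op 3 (insert('A')): buf='KEASHABDP' cursor=3
After op 4 (insert('M')): buf='KEAMSHABDP' cursor=4
After op 5 (home): buf='KEAMSHABDP' cursor=0
After op 6 (select(6,10) replace("K")): buf='KEAMSHK' cursor=7

Answer: KEAMSHK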